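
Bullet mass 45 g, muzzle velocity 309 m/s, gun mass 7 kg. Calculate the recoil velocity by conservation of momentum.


v_recoil = m_p * v_p / m_gun = 0.045 * 309 / 7 = 1.986 m/s

1.986 m/s


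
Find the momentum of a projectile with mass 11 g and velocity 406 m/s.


p = m*v = 0.011*406 = 4.466 kg·m/s

4.466 kg·m/s


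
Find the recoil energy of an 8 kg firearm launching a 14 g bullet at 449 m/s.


v_r = m_p*v_p/m_gun = 0.014*449/8 = 0.78575 m/s, E_r = 0.5*m_gun*v_r^2 = 0.5*8*0.78575^2 = 2.47 J

2.47 J


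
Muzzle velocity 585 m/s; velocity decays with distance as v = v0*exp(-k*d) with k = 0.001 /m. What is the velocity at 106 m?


v = v0*exp(-k*d) = 585*exp(-0.001*106) = 526.2 m/s

526.2 m/s


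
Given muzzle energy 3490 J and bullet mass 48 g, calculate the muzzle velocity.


v = sqrt(2*E/m) = sqrt(2*3490/0.048) = 381.3 m/s

381.3 m/s


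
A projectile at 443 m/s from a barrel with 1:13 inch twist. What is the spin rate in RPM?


twist_m = 13*0.0254 = 0.3302 m
spin = v/twist = 443/0.3302 = 1341.611 rev/s
RPM = spin*60 = 1341.611*60 ≈ 80497 RPM

80497 RPM


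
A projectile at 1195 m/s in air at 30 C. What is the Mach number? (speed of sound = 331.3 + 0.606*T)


a = 331.3 + 0.606*(30) = 349.48 m/s
M = v/a = 1195/349.48 = 3.419

3.419


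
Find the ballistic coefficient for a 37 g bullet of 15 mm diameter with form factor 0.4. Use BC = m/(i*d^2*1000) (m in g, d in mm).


BC = m/(i*d^2*1000) = 37/(0.4 * 15^2 * 1000) = 0.0004111

0.0004111


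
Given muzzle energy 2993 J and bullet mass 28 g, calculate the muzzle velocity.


v = sqrt(2*E/m) = sqrt(2*2993/0.028) = 462.4 m/s

462.4 m/s


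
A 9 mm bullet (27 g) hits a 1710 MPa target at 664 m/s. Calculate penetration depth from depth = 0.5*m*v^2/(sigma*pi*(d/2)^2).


A = pi*(d/2)^2 = pi*(9/2)^2 = 63.6173 mm^2
E = 0.5*m*v^2 = 0.5*0.027*664^2 = 5952.1 J
depth = E/(sigma*A) = 5952.1 J / (1710 MPa * 63.6173 mm^2) = 5952.1/(1710 * 63.6173) m = 0.0547141 m ≈ 54.71 mm

54.71 mm


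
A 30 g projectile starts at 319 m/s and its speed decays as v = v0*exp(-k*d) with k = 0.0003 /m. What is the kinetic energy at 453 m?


v = v0*exp(-k*d) = 319*exp(-0.0003*453) = 278.465 m/s
E = 0.5*m*v^2 = 0.5*0.03*278.465^2 = 1163 J

1163 J


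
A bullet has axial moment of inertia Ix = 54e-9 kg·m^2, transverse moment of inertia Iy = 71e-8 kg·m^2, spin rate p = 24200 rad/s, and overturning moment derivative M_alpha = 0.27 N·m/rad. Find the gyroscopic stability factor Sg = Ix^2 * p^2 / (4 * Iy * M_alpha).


Sg = Ix^2 * p^2 / (4 * Iy * M_alpha) = (54e-9)^2 * 24200^2 / (4 * 71e-8 * 0.27) = 2.227

2.227


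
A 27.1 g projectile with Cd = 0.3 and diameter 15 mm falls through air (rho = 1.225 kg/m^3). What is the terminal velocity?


A = pi*(d/2)^2 = pi*(15/2000)^2 = 1.76715e-04 m^2
vt = sqrt(2mg/(Cd*rho*A)) = sqrt(2*0.0271*9.81/(0.3 * 1.225 * 1.76715e-04)) = 90.48 m/s

90.48 m/s


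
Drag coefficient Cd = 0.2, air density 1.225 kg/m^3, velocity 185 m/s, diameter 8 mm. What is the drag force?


A = pi*(d/2)^2 = pi*(8/2000)^2 = 5.02655e-05 m^2
Fd = 0.5*Cd*rho*A*v^2 = 0.5*0.2*1.225*5.02655e-05*185^2 = 0.2107 N

0.2107 N


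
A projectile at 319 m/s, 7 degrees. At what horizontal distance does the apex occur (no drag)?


R = v0^2*sin(2*theta)/g = 319^2*sin(2*7°)/9.81 = 2509.5 m
apex_dist = R/2 = 2509.5/2 = 1255 m

1255 m


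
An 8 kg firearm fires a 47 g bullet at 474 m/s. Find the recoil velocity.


v_recoil = m_p * v_p / m_gun = 0.047 * 474 / 8 = 2.785 m/s

2.785 m/s


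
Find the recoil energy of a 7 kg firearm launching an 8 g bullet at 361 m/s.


v_r = m_p*v_p/m_gun = 0.008*361/7 = 0.412571 m/s, E_r = 0.5*m_gun*v_r^2 = 0.5*7*0.412571^2 = 0.5958 J

0.5958 J


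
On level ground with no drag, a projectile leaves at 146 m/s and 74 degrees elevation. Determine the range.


R = v0^2 * sin(2*theta) / g = 146^2 * sin(2*74°) / 9.81 = 1151 m

1151 m


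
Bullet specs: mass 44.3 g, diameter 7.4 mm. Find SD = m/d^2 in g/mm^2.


SD = m/d^2 = 44.3/7.4^2 = 0.809 g/mm^2

0.809 g/mm^2


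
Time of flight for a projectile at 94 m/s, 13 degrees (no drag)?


T = 2*v0*sin(theta)/g = 2*94*sin(13°)/9.81 = 4.311 s

4.311 s


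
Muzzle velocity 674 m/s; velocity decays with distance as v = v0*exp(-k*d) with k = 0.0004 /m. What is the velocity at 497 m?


v = v0*exp(-k*d) = 674*exp(-0.0004*497) = 552.5 m/s

552.5 m/s


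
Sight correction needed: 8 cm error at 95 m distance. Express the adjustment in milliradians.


1 mrad subtends 1 cm per 10 m of range, so adj = error_cm / (dist_m / 10) = 8 / (95/10) = 0.8421 mrad

0.8421 mrad


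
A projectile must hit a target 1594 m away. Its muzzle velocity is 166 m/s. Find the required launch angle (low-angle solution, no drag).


sin(2*theta) = R*g/v0^2 = 1594*9.81/166^2 = 0.567468, theta = arcsin(0.567468)/2 = 17.29°

17.29 degrees


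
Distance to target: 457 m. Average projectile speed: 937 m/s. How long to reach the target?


t = d/v = 457/937 = 0.4877 s

0.4877 s


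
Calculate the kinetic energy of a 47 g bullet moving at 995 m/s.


E = 0.5*m*v^2 = 0.5*0.047*995^2 = 23266 J

23266 J


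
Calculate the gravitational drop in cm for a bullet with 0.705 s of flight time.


drop = 0.5*g*t^2 = 0.5*9.81*0.705^2 = 2.43791 m ≈ 243.8 cm

243.8 cm


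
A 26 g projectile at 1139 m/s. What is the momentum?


p = m*v = 0.026*1139 = 29.61 kg·m/s

29.61 kg·m/s


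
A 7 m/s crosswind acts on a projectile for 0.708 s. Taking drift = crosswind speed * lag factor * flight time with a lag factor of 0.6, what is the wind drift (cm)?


drift = v_wind * lag * t = 7 * 0.6 * 0.708 = 2.9736 m ≈ 297.4 cm

297.4 cm


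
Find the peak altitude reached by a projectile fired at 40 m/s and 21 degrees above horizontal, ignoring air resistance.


H = (v0*sin(theta))^2 / (2g) = (40*sin(21°))^2 / (2*9.81) = 10.47 m

10.47 m


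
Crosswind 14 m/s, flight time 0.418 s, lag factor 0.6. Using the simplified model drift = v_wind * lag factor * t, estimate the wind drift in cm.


drift = v_wind * lag * t = 14 * 0.6 * 0.418 = 3.5112 m ≈ 351.1 cm

351.1 cm


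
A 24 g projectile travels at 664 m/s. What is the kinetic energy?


E = 0.5*m*v^2 = 0.5*0.024*664^2 = 5291 J

5291 J


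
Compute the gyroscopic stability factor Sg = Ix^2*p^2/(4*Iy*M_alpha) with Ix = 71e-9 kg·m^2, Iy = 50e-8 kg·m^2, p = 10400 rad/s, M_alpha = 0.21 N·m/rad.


Sg = Ix^2 * p^2 / (4 * Iy * M_alpha) = (71e-9)^2 * 10400^2 / (4 * 50e-8 * 0.21) = 1.298

1.298


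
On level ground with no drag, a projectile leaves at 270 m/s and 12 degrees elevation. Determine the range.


R = v0^2 * sin(2*theta) / g = 270^2 * sin(2*12°) / 9.81 = 3023 m

3023 m


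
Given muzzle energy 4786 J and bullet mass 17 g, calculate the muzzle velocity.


v = sqrt(2*E/m) = sqrt(2*4786/0.017) = 750.4 m/s

750.4 m/s


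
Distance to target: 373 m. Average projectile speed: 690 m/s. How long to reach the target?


t = d/v = 373/690 = 0.5406 s

0.5406 s


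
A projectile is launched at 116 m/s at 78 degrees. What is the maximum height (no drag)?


H = (v0*sin(theta))^2 / (2g) = (116*sin(78°))^2 / (2*9.81) = 656.2 m

656.2 m


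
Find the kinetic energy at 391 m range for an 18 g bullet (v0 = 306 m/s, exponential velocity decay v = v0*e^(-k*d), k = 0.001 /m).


v = v0*exp(-k*d) = 306*exp(-0.001*391) = 206.972 m/s
E = 0.5*m*v^2 = 0.5*0.018*206.972^2 = 385.5 J

385.5 J


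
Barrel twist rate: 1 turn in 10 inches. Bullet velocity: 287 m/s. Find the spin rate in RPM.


twist_m = 10*0.0254 = 0.254 m
spin = v/twist = 287/0.254 = 1129.921 rev/s
RPM = spin*60 = 1129.921*60 ≈ 67795 RPM

67795 RPM


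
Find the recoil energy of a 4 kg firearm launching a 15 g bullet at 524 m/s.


v_r = m_p*v_p/m_gun = 0.015*524/4 = 1.965 m/s, E_r = 0.5*m_gun*v_r^2 = 0.5*4*1.965^2 = 7.722 J

7.722 J


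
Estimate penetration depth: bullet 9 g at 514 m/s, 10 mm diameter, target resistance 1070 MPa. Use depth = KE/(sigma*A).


A = pi*(d/2)^2 = pi*(10/2)^2 = 78.5398 mm^2
E = 0.5*m*v^2 = 0.5*0.009*514^2 = 1188.88 J
depth = E/(sigma*A) = 1188.88 J / (1070 MPa * 78.5398 mm^2) = 1188.88/(1070 * 78.5398) m = 0.014147 m ≈ 14.15 mm

14.15 mm


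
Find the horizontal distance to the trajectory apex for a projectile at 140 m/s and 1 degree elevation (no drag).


R = v0^2*sin(2*theta)/g = 140^2*sin(2*1°)/9.81 = 69.7278 m
apex_dist = R/2 = 69.7278/2 = 34.86 m

34.86 m


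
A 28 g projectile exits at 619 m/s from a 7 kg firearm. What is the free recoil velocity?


v_recoil = m_p * v_p / m_gun = 0.028 * 619 / 7 = 2.476 m/s

2.476 m/s


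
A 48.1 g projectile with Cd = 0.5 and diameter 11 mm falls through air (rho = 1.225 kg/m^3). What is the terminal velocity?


A = pi*(d/2)^2 = pi*(11/2000)^2 = 9.50332e-05 m^2
vt = sqrt(2mg/(Cd*rho*A)) = sqrt(2*0.0481*9.81/(0.5 * 1.225 * 9.50332e-05)) = 127.3 m/s

127.3 m/s


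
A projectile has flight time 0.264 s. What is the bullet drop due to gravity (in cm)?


drop = 0.5*g*t^2 = 0.5*9.81*0.264^2 = 0.341859 m ≈ 34.19 cm

34.19 cm


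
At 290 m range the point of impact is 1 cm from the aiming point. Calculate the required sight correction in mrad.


1 mrad subtends 1 cm per 10 m of range, so adj = error_cm / (dist_m / 10) = 1 / (290/10) = 0.03448 mrad

0.03448 mrad


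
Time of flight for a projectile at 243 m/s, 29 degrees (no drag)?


T = 2*v0*sin(theta)/g = 2*243*sin(29°)/9.81 = 24.02 s

24.02 s


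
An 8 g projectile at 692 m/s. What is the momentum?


p = m*v = 0.008*692 = 5.536 kg·m/s

5.536 kg·m/s


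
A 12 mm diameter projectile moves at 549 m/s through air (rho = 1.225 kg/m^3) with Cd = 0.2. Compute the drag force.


A = pi*(d/2)^2 = pi*(12/2000)^2 = 1.13097e-04 m^2
Fd = 0.5*Cd*rho*A*v^2 = 0.5*0.2*1.225*1.13097e-04*549^2 = 4.176 N

4.176 N


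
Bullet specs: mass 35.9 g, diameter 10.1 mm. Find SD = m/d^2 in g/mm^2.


SD = m/d^2 = 35.9/10.1^2 = 0.3519 g/mm^2

0.3519 g/mm^2


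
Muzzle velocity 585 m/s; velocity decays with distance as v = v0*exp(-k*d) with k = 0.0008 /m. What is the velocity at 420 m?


v = v0*exp(-k*d) = 585*exp(-0.0008*420) = 418.1 m/s

418.1 m/s


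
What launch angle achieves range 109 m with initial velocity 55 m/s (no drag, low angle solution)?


sin(2*theta) = R*g/v0^2 = 109*9.81/55^2 = 0.353484, theta = arcsin(0.353484)/2 = 10.35°

10.35 degrees


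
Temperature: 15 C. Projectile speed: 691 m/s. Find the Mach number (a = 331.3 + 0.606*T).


a = 331.3 + 0.606*(15) = 340.39 m/s
M = v/a = 691/340.39 = 2.03

2.03


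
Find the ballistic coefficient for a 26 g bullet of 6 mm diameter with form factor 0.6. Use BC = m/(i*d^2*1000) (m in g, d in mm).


BC = m/(i*d^2*1000) = 26/(0.6 * 6^2 * 1000) = 0.001204

0.001204


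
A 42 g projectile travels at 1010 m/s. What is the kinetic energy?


E = 0.5*m*v^2 = 0.5*0.042*1010^2 = 21422 J

21422 J


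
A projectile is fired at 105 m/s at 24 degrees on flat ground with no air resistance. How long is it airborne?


T = 2*v0*sin(theta)/g = 2*105*sin(24°)/9.81 = 8.707 s

8.707 s


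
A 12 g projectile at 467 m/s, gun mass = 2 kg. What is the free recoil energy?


v_r = m_p*v_p/m_gun = 0.012*467/2 = 2.802 m/s, E_r = 0.5*m_gun*v_r^2 = 0.5*2*2.802^2 = 7.851 J

7.851 J


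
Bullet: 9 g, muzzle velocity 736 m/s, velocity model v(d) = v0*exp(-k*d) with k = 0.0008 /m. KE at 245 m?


v = v0*exp(-k*d) = 736*exp(-0.0008*245) = 605.001 m/s
E = 0.5*m*v^2 = 0.5*0.009*605.001^2 = 1647 J

1647 J


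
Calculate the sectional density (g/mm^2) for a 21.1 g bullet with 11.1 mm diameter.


SD = m/d^2 = 21.1/11.1^2 = 0.1713 g/mm^2

0.1713 g/mm^2


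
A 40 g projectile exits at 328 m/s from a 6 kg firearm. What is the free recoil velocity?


v_recoil = m_p * v_p / m_gun = 0.04 * 328 / 6 = 2.187 m/s

2.187 m/s


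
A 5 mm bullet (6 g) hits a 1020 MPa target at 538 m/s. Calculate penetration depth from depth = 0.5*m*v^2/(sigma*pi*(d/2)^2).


A = pi*(d/2)^2 = pi*(5/2)^2 = 19.635 mm^2
E = 0.5*m*v^2 = 0.5*0.006*538^2 = 868.332 J
depth = E/(sigma*A) = 868.332 J / (1020 MPa * 19.635 mm^2) = 868.332/(1020 * 19.635) m = 0.0433567 m ≈ 43.36 mm

43.36 mm


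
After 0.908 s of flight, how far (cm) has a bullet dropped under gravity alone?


drop = 0.5*g*t^2 = 0.5*9.81*0.908^2 = 4.044 m ≈ 404.4 cm

404.4 cm


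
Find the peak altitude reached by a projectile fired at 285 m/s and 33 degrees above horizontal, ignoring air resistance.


H = (v0*sin(theta))^2 / (2g) = (285*sin(33°))^2 / (2*9.81) = 1228 m

1228 m


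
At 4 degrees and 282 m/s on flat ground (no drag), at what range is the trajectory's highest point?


R = v0^2*sin(2*theta)/g = 282^2*sin(2*4°)/9.81 = 1128.2 m
apex_dist = R/2 = 1128.2/2 = 564.1 m

564.1 m


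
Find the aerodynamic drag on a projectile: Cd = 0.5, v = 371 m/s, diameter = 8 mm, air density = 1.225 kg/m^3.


A = pi*(d/2)^2 = pi*(8/2000)^2 = 5.02655e-05 m^2
Fd = 0.5*Cd*rho*A*v^2 = 0.5*0.5*1.225*5.02655e-05*371^2 = 2.119 N

2.119 N


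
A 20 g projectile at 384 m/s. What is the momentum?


p = m*v = 0.02*384 = 7.68 kg·m/s

7.68 kg·m/s


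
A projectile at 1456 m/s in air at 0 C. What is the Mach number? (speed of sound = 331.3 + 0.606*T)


a = 331.3 + 0.606*(0) = 331.3 m/s
M = v/a = 1456/331.3 = 4.395

4.395


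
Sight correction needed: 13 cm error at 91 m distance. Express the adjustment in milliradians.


1 mrad subtends 1 cm per 10 m of range, so adj = error_cm / (dist_m / 10) = 13 / (91/10) = 1.429 mrad

1.429 mrad


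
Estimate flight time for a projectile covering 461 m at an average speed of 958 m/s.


t = d/v = 461/958 = 0.4812 s

0.4812 s


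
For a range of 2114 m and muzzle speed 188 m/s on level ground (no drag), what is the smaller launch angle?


sin(2*theta) = R*g/v0^2 = 2114*9.81/188^2 = 0.586757, theta = arcsin(0.586757)/2 = 17.96°

17.96 degrees


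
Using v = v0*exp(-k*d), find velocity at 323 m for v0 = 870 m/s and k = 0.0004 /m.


v = v0*exp(-k*d) = 870*exp(-0.0004*323) = 764.6 m/s

764.6 m/s


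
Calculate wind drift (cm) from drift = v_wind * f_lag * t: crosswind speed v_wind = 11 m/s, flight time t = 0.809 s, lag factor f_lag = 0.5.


drift = v_wind * lag * t = 11 * 0.5 * 0.809 = 4.4495 m ≈ 445 cm

445 cm


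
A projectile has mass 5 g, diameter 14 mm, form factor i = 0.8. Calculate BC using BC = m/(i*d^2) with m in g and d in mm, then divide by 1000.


BC = m/(i*d^2*1000) = 5/(0.8 * 14^2 * 1000) = 3.189e-05

3.189e-05


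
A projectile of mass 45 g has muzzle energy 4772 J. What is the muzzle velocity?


v = sqrt(2*E/m) = sqrt(2*4772/0.045) = 460.5 m/s

460.5 m/s


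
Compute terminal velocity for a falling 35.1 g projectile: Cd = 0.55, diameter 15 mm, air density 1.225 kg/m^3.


A = pi*(d/2)^2 = pi*(15/2000)^2 = 1.76715e-04 m^2
vt = sqrt(2mg/(Cd*rho*A)) = sqrt(2*0.0351*9.81/(0.55 * 1.225 * 1.76715e-04)) = 76.05 m/s

76.05 m/s


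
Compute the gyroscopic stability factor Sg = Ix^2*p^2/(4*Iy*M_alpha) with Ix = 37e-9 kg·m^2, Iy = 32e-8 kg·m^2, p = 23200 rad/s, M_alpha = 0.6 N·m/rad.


Sg = Ix^2 * p^2 / (4 * Iy * M_alpha) = (37e-9)^2 * 23200^2 / (4 * 32e-8 * 0.6) = 0.9594

0.9594


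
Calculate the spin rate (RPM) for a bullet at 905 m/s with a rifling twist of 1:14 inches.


twist_m = 14*0.0254 = 0.3556 m
spin = v/twist = 905/0.3556 = 2544.994 rev/s
RPM = spin*60 = 2544.994*60 ≈ 152700 RPM

152700 RPM


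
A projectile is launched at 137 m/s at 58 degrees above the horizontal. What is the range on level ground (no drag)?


R = v0^2 * sin(2*theta) / g = 137^2 * sin(2*58°) / 9.81 = 1720 m

1720 m


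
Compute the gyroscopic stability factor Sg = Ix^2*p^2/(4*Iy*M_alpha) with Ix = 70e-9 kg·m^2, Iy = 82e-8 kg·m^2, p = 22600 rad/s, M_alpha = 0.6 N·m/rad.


Sg = Ix^2 * p^2 / (4 * Iy * M_alpha) = (70e-9)^2 * 22600^2 / (4 * 82e-8 * 0.6) = 1.272

1.272


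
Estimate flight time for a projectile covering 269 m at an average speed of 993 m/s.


t = d/v = 269/993 = 0.2709 s

0.2709 s


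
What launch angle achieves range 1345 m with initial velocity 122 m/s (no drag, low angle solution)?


sin(2*theta) = R*g/v0^2 = 1345*9.81/122^2 = 0.886485, theta = arcsin(0.886485)/2 = 31.22°

31.22 degrees


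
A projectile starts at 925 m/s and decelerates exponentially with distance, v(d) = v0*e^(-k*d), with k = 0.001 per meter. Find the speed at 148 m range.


v = v0*exp(-k*d) = 925*exp(-0.001*148) = 797.7 m/s

797.7 m/s


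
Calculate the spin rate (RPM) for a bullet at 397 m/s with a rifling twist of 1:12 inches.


twist_m = 12*0.0254 = 0.3048 m
spin = v/twist = 397/0.3048 = 1302.493 rev/s
RPM = spin*60 = 1302.493*60 ≈ 78150 RPM

78150 RPM


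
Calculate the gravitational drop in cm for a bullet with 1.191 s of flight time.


drop = 0.5*g*t^2 = 0.5*9.81*1.191^2 = 6.95765 m ≈ 695.8 cm

695.8 cm


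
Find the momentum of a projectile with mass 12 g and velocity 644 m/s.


p = m*v = 0.012*644 = 7.728 kg·m/s

7.728 kg·m/s


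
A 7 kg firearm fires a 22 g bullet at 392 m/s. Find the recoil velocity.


v_recoil = m_p * v_p / m_gun = 0.022 * 392 / 7 = 1.232 m/s

1.232 m/s


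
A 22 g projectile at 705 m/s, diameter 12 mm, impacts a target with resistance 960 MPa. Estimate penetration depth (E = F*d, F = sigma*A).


A = pi*(d/2)^2 = pi*(12/2)^2 = 113.097 mm^2
E = 0.5*m*v^2 = 0.5*0.022*705^2 = 5467.27 J
depth = E/(sigma*A) = 5467.27 J / (960 MPa * 113.097 mm^2) = 5467.27/(960 * 113.097) m = 0.0503555 m ≈ 50.36 mm

50.36 mm


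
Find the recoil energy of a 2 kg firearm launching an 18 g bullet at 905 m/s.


v_r = m_p*v_p/m_gun = 0.018*905/2 = 8.145 m/s, E_r = 0.5*m_gun*v_r^2 = 0.5*2*8.145^2 = 66.34 J

66.34 J


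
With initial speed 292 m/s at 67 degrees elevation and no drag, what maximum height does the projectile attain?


H = (v0*sin(theta))^2 / (2g) = (292*sin(67°))^2 / (2*9.81) = 3682 m

3682 m


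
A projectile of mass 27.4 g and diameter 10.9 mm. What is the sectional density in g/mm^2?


SD = m/d^2 = 27.4/10.9^2 = 0.2306 g/mm^2

0.2306 g/mm^2


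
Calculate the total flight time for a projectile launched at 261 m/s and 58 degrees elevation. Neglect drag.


T = 2*v0*sin(theta)/g = 2*261*sin(58°)/9.81 = 45.13 s

45.13 s


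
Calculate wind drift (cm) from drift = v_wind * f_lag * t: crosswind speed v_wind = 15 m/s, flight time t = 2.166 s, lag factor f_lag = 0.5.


drift = v_wind * lag * t = 15 * 0.5 * 2.166 = 16.245 m ≈ 1624 cm

1624 cm


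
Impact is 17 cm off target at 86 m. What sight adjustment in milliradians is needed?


1 mrad subtends 1 cm per 10 m of range, so adj = error_cm / (dist_m / 10) = 17 / (86/10) = 1.977 mrad

1.977 mrad


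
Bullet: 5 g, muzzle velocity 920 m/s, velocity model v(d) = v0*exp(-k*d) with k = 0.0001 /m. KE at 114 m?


v = v0*exp(-k*d) = 920*exp(-0.0001*114) = 909.572 m/s
E = 0.5*m*v^2 = 0.5*0.005*909.572^2 = 2068 J

2068 J


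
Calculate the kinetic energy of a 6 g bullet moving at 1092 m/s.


E = 0.5*m*v^2 = 0.5*0.006*1092^2 = 3577 J

3577 J


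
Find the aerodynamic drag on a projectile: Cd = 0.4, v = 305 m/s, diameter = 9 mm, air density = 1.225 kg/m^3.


A = pi*(d/2)^2 = pi*(9/2000)^2 = 6.36173e-05 m^2
Fd = 0.5*Cd*rho*A*v^2 = 0.5*0.4*1.225*6.36173e-05*305^2 = 1.45 N

1.45 N


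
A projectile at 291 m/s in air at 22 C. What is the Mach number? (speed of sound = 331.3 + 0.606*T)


a = 331.3 + 0.606*(22) = 344.632 m/s
M = v/a = 291/344.632 = 0.8444

0.8444


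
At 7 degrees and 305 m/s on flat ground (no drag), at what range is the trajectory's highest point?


R = v0^2*sin(2*theta)/g = 305^2*sin(2*7°)/9.81 = 2294.07 m
apex_dist = R/2 = 2294.07/2 = 1147 m

1147 m


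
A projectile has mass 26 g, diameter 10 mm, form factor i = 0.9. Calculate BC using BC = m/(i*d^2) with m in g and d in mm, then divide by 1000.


BC = m/(i*d^2*1000) = 26/(0.9 * 10^2 * 1000) = 0.0002889

0.0002889


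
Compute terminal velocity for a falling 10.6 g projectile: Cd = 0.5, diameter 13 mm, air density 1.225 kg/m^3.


A = pi*(d/2)^2 = pi*(13/2000)^2 = 1.32732e-04 m^2
vt = sqrt(2mg/(Cd*rho*A)) = sqrt(2*0.0106*9.81/(0.5 * 1.225 * 1.32732e-04)) = 50.58 m/s

50.58 m/s


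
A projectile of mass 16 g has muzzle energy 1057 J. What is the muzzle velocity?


v = sqrt(2*E/m) = sqrt(2*1057/0.016) = 363.5 m/s

363.5 m/s


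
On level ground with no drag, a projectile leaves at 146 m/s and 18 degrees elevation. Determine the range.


R = v0^2 * sin(2*theta) / g = 146^2 * sin(2*18°) / 9.81 = 1277 m

1277 m


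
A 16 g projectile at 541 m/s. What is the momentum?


p = m*v = 0.016*541 = 8.656 kg·m/s

8.656 kg·m/s


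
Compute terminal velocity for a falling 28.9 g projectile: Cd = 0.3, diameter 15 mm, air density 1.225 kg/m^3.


A = pi*(d/2)^2 = pi*(15/2000)^2 = 1.76715e-04 m^2
vt = sqrt(2mg/(Cd*rho*A)) = sqrt(2*0.0289*9.81/(0.3 * 1.225 * 1.76715e-04)) = 93.44 m/s

93.44 m/s


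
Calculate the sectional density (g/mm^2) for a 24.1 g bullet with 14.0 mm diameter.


SD = m/d^2 = 24.1/14.0^2 = 0.123 g/mm^2

0.123 g/mm^2


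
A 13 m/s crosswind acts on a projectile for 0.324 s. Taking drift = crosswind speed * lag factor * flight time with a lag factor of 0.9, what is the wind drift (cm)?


drift = v_wind * lag * t = 13 * 0.9 * 0.324 = 3.7908 m ≈ 379.1 cm

379.1 cm


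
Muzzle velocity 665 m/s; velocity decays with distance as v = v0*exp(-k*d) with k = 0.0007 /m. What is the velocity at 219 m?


v = v0*exp(-k*d) = 665*exp(-0.0007*219) = 570.5 m/s

570.5 m/s


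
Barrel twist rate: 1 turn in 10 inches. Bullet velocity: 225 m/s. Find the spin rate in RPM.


twist_m = 10*0.0254 = 0.254 m
spin = v/twist = 225/0.254 = 885.8268 rev/s
RPM = spin*60 = 885.8268*60 ≈ 53150 RPM

53150 RPM


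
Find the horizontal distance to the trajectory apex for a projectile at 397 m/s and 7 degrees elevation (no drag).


R = v0^2*sin(2*theta)/g = 397^2*sin(2*7°)/9.81 = 3886.76 m
apex_dist = R/2 = 3886.76/2 = 1943 m

1943 m


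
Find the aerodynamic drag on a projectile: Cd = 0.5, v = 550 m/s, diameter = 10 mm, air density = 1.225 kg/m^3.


A = pi*(d/2)^2 = pi*(10/2000)^2 = 7.85398e-05 m^2
Fd = 0.5*Cd*rho*A*v^2 = 0.5*0.5*1.225*7.85398e-05*550^2 = 7.276 N

7.276 N


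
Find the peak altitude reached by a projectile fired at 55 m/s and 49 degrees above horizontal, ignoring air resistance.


H = (v0*sin(theta))^2 / (2g) = (55*sin(49°))^2 / (2*9.81) = 87.82 m

87.82 m


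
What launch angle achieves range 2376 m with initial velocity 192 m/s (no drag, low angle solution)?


sin(2*theta) = R*g/v0^2 = 2376*9.81/192^2 = 0.632285, theta = arcsin(0.632285)/2 = 19.61°

19.61 degrees


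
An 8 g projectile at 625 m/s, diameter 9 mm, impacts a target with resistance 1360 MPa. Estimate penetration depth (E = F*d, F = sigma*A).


A = pi*(d/2)^2 = pi*(9/2)^2 = 63.6173 mm^2
E = 0.5*m*v^2 = 0.5*0.008*625^2 = 1562.5 J
depth = E/(sigma*A) = 1562.5 J / (1360 MPa * 63.6173 mm^2) = 1562.5/(1360 * 63.6173) m = 0.0180595 m ≈ 18.06 mm

18.06 mm


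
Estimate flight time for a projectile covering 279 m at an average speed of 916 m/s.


t = d/v = 279/916 = 0.3046 s

0.3046 s


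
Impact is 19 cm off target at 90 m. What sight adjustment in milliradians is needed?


1 mrad subtends 1 cm per 10 m of range, so adj = error_cm / (dist_m / 10) = 19 / (90/10) = 2.111 mrad

2.111 mrad


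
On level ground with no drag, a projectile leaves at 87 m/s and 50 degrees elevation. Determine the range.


R = v0^2 * sin(2*theta) / g = 87^2 * sin(2*50°) / 9.81 = 759.8 m

759.8 m


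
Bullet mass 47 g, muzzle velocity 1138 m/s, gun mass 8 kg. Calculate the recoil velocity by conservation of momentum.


v_recoil = m_p * v_p / m_gun = 0.047 * 1138 / 8 = 6.686 m/s

6.686 m/s


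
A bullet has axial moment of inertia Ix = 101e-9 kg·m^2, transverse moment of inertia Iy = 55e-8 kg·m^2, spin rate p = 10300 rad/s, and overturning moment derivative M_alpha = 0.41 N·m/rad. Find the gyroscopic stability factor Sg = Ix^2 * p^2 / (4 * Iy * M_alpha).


Sg = Ix^2 * p^2 / (4 * Iy * M_alpha) = (101e-9)^2 * 10300^2 / (4 * 55e-8 * 0.41) = 1.2

1.2


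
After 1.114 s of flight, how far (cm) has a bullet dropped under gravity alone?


drop = 0.5*g*t^2 = 0.5*9.81*1.114^2 = 6.08709 m ≈ 608.7 cm

608.7 cm


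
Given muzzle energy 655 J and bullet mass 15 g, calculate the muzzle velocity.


v = sqrt(2*E/m) = sqrt(2*655/0.015) = 295.5 m/s

295.5 m/s


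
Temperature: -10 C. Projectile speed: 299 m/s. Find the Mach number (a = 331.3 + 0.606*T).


a = 331.3 + 0.606*(-10) = 325.24 m/s
M = v/a = 299/325.24 = 0.9193

0.9193


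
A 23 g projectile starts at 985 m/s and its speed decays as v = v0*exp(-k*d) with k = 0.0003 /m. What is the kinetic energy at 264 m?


v = v0*exp(-k*d) = 985*exp(-0.0003*264) = 909.997 m/s
E = 0.5*m*v^2 = 0.5*0.023*909.997^2 = 9523 J

9523 J


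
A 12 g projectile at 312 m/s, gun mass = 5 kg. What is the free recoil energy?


v_r = m_p*v_p/m_gun = 0.012*312/5 = 0.7488 m/s, E_r = 0.5*m_gun*v_r^2 = 0.5*5*0.7488^2 = 1.402 J

1.402 J


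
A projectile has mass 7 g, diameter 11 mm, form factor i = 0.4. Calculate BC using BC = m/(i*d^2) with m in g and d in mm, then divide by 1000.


BC = m/(i*d^2*1000) = 7/(0.4 * 11^2 * 1000) = 0.0001446

0.0001446


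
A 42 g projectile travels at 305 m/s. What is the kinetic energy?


E = 0.5*m*v^2 = 0.5*0.042*305^2 = 1954 J

1954 J


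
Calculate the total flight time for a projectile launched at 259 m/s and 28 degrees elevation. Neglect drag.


T = 2*v0*sin(theta)/g = 2*259*sin(28°)/9.81 = 24.79 s

24.79 s


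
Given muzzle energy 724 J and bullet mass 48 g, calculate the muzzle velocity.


v = sqrt(2*E/m) = sqrt(2*724/0.048) = 173.7 m/s

173.7 m/s


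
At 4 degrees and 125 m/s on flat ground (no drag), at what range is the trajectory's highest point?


R = v0^2*sin(2*theta)/g = 125^2*sin(2*4°)/9.81 = 221.67 m
apex_dist = R/2 = 221.67/2 = 110.8 m

110.8 m


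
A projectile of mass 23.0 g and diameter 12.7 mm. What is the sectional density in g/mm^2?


SD = m/d^2 = 23.0/12.7^2 = 0.1426 g/mm^2

0.1426 g/mm^2


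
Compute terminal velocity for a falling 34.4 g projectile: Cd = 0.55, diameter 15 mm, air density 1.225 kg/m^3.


A = pi*(d/2)^2 = pi*(15/2000)^2 = 1.76715e-04 m^2
vt = sqrt(2mg/(Cd*rho*A)) = sqrt(2*0.0344*9.81/(0.55 * 1.225 * 1.76715e-04)) = 75.29 m/s

75.29 m/s


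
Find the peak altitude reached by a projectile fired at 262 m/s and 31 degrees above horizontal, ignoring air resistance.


H = (v0*sin(theta))^2 / (2g) = (262*sin(31°))^2 / (2*9.81) = 928.1 m

928.1 m


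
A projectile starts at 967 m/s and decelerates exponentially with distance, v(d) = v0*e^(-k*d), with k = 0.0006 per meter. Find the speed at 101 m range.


v = v0*exp(-k*d) = 967*exp(-0.0006*101) = 910.1 m/s

910.1 m/s


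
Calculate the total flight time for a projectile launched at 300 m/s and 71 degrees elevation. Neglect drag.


T = 2*v0*sin(theta)/g = 2*300*sin(71°)/9.81 = 57.83 s

57.83 s


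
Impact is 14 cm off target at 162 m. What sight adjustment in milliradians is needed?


1 mrad subtends 1 cm per 10 m of range, so adj = error_cm / (dist_m / 10) = 14 / (162/10) = 0.8642 mrad

0.8642 mrad


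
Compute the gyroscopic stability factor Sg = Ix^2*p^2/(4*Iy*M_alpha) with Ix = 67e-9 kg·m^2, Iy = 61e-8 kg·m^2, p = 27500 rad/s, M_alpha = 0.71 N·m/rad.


Sg = Ix^2 * p^2 / (4 * Iy * M_alpha) = (67e-9)^2 * 27500^2 / (4 * 61e-8 * 0.71) = 1.96

1.96


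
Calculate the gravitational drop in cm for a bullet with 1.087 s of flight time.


drop = 0.5*g*t^2 = 0.5*9.81*1.087^2 = 5.7956 m ≈ 579.6 cm

579.6 cm


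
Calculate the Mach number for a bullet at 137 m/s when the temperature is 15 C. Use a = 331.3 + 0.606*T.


a = 331.3 + 0.606*(15) = 340.39 m/s
M = v/a = 137/340.39 = 0.4025

0.4025


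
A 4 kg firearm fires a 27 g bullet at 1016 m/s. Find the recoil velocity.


v_recoil = m_p * v_p / m_gun = 0.027 * 1016 / 4 = 6.858 m/s

6.858 m/s


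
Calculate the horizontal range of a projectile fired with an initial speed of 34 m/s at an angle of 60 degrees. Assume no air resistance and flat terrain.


R = v0^2 * sin(2*theta) / g = 34^2 * sin(2*60°) / 9.81 = 102.1 m

102.1 m


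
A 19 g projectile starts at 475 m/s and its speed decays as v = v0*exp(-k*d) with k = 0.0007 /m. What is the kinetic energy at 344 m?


v = v0*exp(-k*d) = 475*exp(-0.0007*344) = 373.349 m/s
E = 0.5*m*v^2 = 0.5*0.019*373.349^2 = 1324 J

1324 J


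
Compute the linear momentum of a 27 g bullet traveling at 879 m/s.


p = m*v = 0.027*879 = 23.73 kg·m/s

23.73 kg·m/s


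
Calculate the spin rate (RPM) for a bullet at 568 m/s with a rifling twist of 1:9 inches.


twist_m = 9*0.0254 = 0.2286 m
spin = v/twist = 568/0.2286 = 2484.689 rev/s
RPM = spin*60 = 2484.689*60 ≈ 149081 RPM

149081 RPM


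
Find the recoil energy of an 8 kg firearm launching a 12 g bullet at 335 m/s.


v_r = m_p*v_p/m_gun = 0.012*335/8 = 0.5025 m/s, E_r = 0.5*m_gun*v_r^2 = 0.5*8*0.5025^2 = 1.01 J

1.01 J


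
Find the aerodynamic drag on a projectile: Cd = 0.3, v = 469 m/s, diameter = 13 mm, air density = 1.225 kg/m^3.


A = pi*(d/2)^2 = pi*(13/2000)^2 = 1.32732e-04 m^2
Fd = 0.5*Cd*rho*A*v^2 = 0.5*0.3*1.225*1.32732e-04*469^2 = 5.365 N

5.365 N


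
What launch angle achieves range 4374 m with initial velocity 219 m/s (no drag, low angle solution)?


sin(2*theta) = R*g/v0^2 = 4374*9.81/219^2 = 0.894663, theta = arcsin(0.894663)/2 = 31.73°

31.73 degrees


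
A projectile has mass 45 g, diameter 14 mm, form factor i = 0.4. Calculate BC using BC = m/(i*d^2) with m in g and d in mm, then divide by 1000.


BC = m/(i*d^2*1000) = 45/(0.4 * 14^2 * 1000) = 0.000574

0.000574


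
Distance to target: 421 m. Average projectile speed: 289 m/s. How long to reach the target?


t = d/v = 421/289 = 1.457 s

1.457 s


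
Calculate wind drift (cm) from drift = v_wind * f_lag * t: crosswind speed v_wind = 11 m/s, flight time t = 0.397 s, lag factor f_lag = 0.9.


drift = v_wind * lag * t = 11 * 0.9 * 0.397 = 3.9303 m ≈ 393 cm

393 cm


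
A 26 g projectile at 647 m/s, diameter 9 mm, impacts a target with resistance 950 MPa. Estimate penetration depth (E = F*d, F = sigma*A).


A = pi*(d/2)^2 = pi*(9/2)^2 = 63.6173 mm^2
E = 0.5*m*v^2 = 0.5*0.026*647^2 = 5441.92 J
depth = E/(sigma*A) = 5441.92 J / (950 MPa * 63.6173 mm^2) = 5441.92/(950 * 63.6173) m = 0.0900437 m ≈ 90.04 mm

90.04 mm


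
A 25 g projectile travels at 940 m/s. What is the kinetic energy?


E = 0.5*m*v^2 = 0.5*0.025*940^2 = 11045 J

11045 J


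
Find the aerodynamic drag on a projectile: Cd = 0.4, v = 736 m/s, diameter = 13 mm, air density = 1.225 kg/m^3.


A = pi*(d/2)^2 = pi*(13/2000)^2 = 1.32732e-04 m^2
Fd = 0.5*Cd*rho*A*v^2 = 0.5*0.4*1.225*1.32732e-04*736^2 = 17.62 N

17.62 N


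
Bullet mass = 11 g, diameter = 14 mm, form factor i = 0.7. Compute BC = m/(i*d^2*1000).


BC = m/(i*d^2*1000) = 11/(0.7 * 14^2 * 1000) = 8.017e-05

8.017e-05


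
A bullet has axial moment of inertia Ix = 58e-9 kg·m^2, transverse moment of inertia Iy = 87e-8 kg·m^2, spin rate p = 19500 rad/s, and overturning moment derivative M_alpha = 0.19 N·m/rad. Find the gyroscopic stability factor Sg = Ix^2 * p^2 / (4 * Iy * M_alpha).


Sg = Ix^2 * p^2 / (4 * Iy * M_alpha) = (58e-9)^2 * 19500^2 / (4 * 87e-8 * 0.19) = 1.935

1.935


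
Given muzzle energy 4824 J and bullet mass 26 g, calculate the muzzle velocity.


v = sqrt(2*E/m) = sqrt(2*4824/0.026) = 609.2 m/s

609.2 m/s


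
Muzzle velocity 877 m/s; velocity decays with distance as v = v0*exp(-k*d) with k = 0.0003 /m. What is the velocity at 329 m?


v = v0*exp(-k*d) = 877*exp(-0.0003*329) = 794.6 m/s

794.6 m/s


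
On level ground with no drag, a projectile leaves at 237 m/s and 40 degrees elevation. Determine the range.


R = v0^2 * sin(2*theta) / g = 237^2 * sin(2*40°) / 9.81 = 5639 m

5639 m


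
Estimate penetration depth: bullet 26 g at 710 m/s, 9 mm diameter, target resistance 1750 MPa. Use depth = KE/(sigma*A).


A = pi*(d/2)^2 = pi*(9/2)^2 = 63.6173 mm^2
E = 0.5*m*v^2 = 0.5*0.026*710^2 = 6553.3 J
depth = E/(sigma*A) = 6553.3 J / (1750 MPa * 63.6173 mm^2) = 6553.3/(1750 * 63.6173) m = 0.0588636 m ≈ 58.86 mm

58.86 mm


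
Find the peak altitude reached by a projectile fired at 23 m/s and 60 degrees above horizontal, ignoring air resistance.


H = (v0*sin(theta))^2 / (2g) = (23*sin(60°))^2 / (2*9.81) = 20.22 m

20.22 m


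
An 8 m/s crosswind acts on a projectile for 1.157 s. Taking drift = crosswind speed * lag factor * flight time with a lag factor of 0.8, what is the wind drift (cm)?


drift = v_wind * lag * t = 8 * 0.8 * 1.157 = 7.4048 m ≈ 740.5 cm

740.5 cm


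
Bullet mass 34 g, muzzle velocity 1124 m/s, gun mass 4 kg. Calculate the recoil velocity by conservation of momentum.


v_recoil = m_p * v_p / m_gun = 0.034 * 1124 / 4 = 9.554 m/s

9.554 m/s


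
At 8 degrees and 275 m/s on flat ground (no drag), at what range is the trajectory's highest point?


R = v0^2*sin(2*theta)/g = 275^2*sin(2*8°)/9.81 = 2124.88 m
apex_dist = R/2 = 2124.88/2 = 1062 m

1062 m


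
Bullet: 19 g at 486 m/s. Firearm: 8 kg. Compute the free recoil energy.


v_r = m_p*v_p/m_gun = 0.019*486/8 = 1.15425 m/s, E_r = 0.5*m_gun*v_r^2 = 0.5*8*1.15425^2 = 5.329 J

5.329 J


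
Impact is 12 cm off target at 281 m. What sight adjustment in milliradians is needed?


1 mrad subtends 1 cm per 10 m of range, so adj = error_cm / (dist_m / 10) = 12 / (281/10) = 0.427 mrad

0.427 mrad


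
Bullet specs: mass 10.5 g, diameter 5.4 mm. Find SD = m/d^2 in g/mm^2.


SD = m/d^2 = 10.5/5.4^2 = 0.3601 g/mm^2

0.3601 g/mm^2


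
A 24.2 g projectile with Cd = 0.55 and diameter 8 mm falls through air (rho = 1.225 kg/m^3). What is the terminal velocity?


A = pi*(d/2)^2 = pi*(8/2000)^2 = 5.02655e-05 m^2
vt = sqrt(2mg/(Cd*rho*A)) = sqrt(2*0.0242*9.81/(0.55 * 1.225 * 5.02655e-05)) = 118.4 m/s

118.4 m/s


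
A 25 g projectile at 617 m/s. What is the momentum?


p = m*v = 0.025*617 = 15.43 kg·m/s

15.43 kg·m/s


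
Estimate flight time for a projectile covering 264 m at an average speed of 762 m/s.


t = d/v = 264/762 = 0.3465 s

0.3465 s


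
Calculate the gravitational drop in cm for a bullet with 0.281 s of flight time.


drop = 0.5*g*t^2 = 0.5*9.81*0.281^2 = 0.387304 m ≈ 38.73 cm

38.73 cm


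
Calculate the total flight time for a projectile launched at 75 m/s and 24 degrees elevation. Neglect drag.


T = 2*v0*sin(theta)/g = 2*75*sin(24°)/9.81 = 6.219 s

6.219 s


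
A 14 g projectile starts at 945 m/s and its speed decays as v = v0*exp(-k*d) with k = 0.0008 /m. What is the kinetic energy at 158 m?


v = v0*exp(-k*d) = 945*exp(-0.0008*158) = 832.793 m/s
E = 0.5*m*v^2 = 0.5*0.014*832.793^2 = 4855 J

4855 J


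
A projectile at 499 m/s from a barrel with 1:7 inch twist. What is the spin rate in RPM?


twist_m = 7*0.0254 = 0.1778 m
spin = v/twist = 499/0.1778 = 2806.524 rev/s
RPM = spin*60 = 2806.524*60 ≈ 168391 RPM

168391 RPM


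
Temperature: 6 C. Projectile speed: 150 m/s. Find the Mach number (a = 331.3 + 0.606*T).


a = 331.3 + 0.606*(6) = 334.936 m/s
M = v/a = 150/334.936 = 0.4478

0.4478


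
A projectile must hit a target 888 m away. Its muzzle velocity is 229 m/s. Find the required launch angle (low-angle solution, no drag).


sin(2*theta) = R*g/v0^2 = 888*9.81/229^2 = 0.166116, theta = arcsin(0.166116)/2 = 4.781°

4.781 degrees


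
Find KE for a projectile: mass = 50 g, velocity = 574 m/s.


E = 0.5*m*v^2 = 0.5*0.05*574^2 = 8237 J

8237 J


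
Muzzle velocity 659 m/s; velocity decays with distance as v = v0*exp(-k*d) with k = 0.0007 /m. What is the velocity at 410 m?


v = v0*exp(-k*d) = 659*exp(-0.0007*410) = 494.6 m/s

494.6 m/s


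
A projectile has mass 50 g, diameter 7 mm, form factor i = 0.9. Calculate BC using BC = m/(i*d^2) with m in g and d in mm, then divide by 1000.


BC = m/(i*d^2*1000) = 50/(0.9 * 7^2 * 1000) = 0.001134

0.001134


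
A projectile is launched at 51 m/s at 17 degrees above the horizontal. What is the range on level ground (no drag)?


R = v0^2 * sin(2*theta) / g = 51^2 * sin(2*17°) / 9.81 = 148.3 m

148.3 m


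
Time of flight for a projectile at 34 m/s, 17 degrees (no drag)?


T = 2*v0*sin(theta)/g = 2*34*sin(17°)/9.81 = 2.027 s

2.027 s


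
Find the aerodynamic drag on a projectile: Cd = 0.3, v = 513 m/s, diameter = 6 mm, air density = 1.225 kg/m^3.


A = pi*(d/2)^2 = pi*(6/2000)^2 = 2.82743e-05 m^2
Fd = 0.5*Cd*rho*A*v^2 = 0.5*0.3*1.225*2.82743e-05*513^2 = 1.367 N

1.367 N


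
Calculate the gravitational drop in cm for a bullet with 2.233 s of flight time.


drop = 0.5*g*t^2 = 0.5*9.81*2.233^2 = 24.4577 m ≈ 2446 cm

2446 cm


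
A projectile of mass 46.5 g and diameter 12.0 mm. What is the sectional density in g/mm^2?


SD = m/d^2 = 46.5/12.0^2 = 0.3229 g/mm^2

0.3229 g/mm^2


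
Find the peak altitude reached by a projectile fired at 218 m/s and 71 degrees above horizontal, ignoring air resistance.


H = (v0*sin(theta))^2 / (2g) = (218*sin(71°))^2 / (2*9.81) = 2165 m

2165 m


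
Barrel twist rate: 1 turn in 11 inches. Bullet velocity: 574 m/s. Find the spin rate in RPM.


twist_m = 11*0.0254 = 0.2794 m
spin = v/twist = 574/0.2794 = 2054.402 rev/s
RPM = spin*60 = 2054.402*60 ≈ 123264 RPM

123264 RPM


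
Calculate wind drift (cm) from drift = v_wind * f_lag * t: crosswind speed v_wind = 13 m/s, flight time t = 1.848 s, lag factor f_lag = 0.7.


drift = v_wind * lag * t = 13 * 0.7 * 1.848 = 16.8168 m ≈ 1682 cm

1682 cm


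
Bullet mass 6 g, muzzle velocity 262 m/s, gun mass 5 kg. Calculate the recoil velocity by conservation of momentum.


v_recoil = m_p * v_p / m_gun = 0.006 * 262 / 5 = 0.3144 m/s

0.3144 m/s


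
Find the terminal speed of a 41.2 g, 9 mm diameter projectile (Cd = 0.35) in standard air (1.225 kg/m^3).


A = pi*(d/2)^2 = pi*(9/2000)^2 = 6.36173e-05 m^2
vt = sqrt(2mg/(Cd*rho*A)) = sqrt(2*0.0412*9.81/(0.35 * 1.225 * 6.36173e-05)) = 172.2 m/s

172.2 m/s


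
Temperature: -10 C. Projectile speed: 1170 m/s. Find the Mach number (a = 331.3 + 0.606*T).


a = 331.3 + 0.606*(-10) = 325.24 m/s
M = v/a = 1170/325.24 = 3.597

3.597


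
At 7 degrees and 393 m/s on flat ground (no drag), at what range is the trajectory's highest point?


R = v0^2*sin(2*theta)/g = 393^2*sin(2*7°)/9.81 = 3808.83 m
apex_dist = R/2 = 3808.83/2 = 1904 m

1904 m


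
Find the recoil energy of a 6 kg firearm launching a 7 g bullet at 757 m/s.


v_r = m_p*v_p/m_gun = 0.007*757/6 = 0.883167 m/s, E_r = 0.5*m_gun*v_r^2 = 0.5*6*0.883167^2 = 2.34 J

2.34 J


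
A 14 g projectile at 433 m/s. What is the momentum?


p = m*v = 0.014*433 = 6.062 kg·m/s

6.062 kg·m/s


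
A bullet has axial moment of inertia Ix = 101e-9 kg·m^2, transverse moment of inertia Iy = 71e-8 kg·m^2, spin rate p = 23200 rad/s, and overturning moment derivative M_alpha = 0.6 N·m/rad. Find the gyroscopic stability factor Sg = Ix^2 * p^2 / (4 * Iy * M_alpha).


Sg = Ix^2 * p^2 / (4 * Iy * M_alpha) = (101e-9)^2 * 23200^2 / (4 * 71e-8 * 0.6) = 3.222

3.222


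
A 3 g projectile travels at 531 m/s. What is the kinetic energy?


E = 0.5*m*v^2 = 0.5*0.003*531^2 = 422.9 J

422.9 J


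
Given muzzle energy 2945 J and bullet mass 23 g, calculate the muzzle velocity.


v = sqrt(2*E/m) = sqrt(2*2945/0.023) = 506.1 m/s

506.1 m/s
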